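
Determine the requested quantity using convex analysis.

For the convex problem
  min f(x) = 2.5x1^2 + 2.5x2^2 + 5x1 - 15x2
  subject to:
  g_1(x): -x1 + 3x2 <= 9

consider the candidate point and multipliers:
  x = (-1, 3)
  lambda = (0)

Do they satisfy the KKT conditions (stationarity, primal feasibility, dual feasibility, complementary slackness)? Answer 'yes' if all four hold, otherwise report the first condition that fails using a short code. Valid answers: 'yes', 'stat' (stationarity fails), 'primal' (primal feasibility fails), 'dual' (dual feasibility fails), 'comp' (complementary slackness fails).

Gradient of f: grad f(x) = Q x + c = (0, 0)
Constraint values g_i(x) = a_i^T x - b_i:
  g_1((-1, 3)) = 1
Stationarity residual: grad f(x) + sum_i lambda_i a_i = (0, 0)
  -> stationarity OK
Primal feasibility (all g_i <= 0): FAILS
Dual feasibility (all lambda_i >= 0): OK
Complementary slackness (lambda_i * g_i(x) = 0 for all i): OK

Verdict: the first failing condition is primal_feasibility -> primal.

primal


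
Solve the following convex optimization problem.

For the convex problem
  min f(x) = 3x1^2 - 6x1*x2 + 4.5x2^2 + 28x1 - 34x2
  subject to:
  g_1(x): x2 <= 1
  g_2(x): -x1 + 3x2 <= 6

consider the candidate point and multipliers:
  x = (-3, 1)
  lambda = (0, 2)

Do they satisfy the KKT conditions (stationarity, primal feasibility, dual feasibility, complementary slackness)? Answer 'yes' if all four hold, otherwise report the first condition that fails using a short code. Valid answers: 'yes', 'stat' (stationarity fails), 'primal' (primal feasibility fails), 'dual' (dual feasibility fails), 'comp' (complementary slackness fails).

Gradient of f: grad f(x) = Q x + c = (4, -7)
Constraint values g_i(x) = a_i^T x - b_i:
  g_1((-3, 1)) = 0
  g_2((-3, 1)) = 0
Stationarity residual: grad f(x) + sum_i lambda_i a_i = (2, -1)
  -> stationarity FAILS
Primal feasibility (all g_i <= 0): OK
Dual feasibility (all lambda_i >= 0): OK
Complementary slackness (lambda_i * g_i(x) = 0 for all i): OK

Verdict: the first failing condition is stationarity -> stat.

stat


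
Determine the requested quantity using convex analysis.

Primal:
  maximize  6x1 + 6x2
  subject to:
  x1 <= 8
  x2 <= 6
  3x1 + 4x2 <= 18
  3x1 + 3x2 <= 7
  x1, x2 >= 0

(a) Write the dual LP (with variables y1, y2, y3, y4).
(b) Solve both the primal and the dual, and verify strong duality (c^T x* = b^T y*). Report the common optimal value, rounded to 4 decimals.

The standard primal-dual pair for 'max c^T x s.t. A x <= b, x >= 0' is:
  Dual:  min b^T y  s.t.  A^T y >= c,  y >= 0.

So the dual LP is:
  minimize  8y1 + 6y2 + 18y3 + 7y4
  subject to:
    y1 + 3y3 + 3y4 >= 6
    y2 + 4y3 + 3y4 >= 6
    y1, y2, y3, y4 >= 0

Solving the primal: x* = (2.3333, 0).
  primal value c^T x* = 14.
Solving the dual: y* = (0, 0, 0, 2).
  dual value b^T y* = 14.
Strong duality: c^T x* = b^T y*. Confirmed.

14


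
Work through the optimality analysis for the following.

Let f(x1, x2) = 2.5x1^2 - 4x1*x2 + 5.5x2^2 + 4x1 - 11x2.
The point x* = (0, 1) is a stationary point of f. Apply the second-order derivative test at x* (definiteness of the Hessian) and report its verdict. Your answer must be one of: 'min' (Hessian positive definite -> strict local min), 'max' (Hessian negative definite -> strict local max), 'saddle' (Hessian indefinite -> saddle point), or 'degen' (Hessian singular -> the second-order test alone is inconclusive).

Compute the Hessian H = grad^2 f:
  H = [[5, -4], [-4, 11]]
Verify stationarity: grad f(x*) = H x* + g = (0, 0).
Eigenvalues of H: 3, 13.
Both eigenvalues > 0, so H is positive definite -> x* is a strict local min.

min


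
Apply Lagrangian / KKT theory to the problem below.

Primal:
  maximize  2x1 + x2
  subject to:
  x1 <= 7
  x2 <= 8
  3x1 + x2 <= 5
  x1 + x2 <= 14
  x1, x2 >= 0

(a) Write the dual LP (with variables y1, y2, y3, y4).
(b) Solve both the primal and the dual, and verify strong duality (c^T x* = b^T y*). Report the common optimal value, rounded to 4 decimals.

The standard primal-dual pair for 'max c^T x s.t. A x <= b, x >= 0' is:
  Dual:  min b^T y  s.t.  A^T y >= c,  y >= 0.

So the dual LP is:
  minimize  7y1 + 8y2 + 5y3 + 14y4
  subject to:
    y1 + 3y3 + y4 >= 2
    y2 + y3 + y4 >= 1
    y1, y2, y3, y4 >= 0

Solving the primal: x* = (0, 5).
  primal value c^T x* = 5.
Solving the dual: y* = (0, 0, 1, 0).
  dual value b^T y* = 5.
Strong duality: c^T x* = b^T y*. Confirmed.

5


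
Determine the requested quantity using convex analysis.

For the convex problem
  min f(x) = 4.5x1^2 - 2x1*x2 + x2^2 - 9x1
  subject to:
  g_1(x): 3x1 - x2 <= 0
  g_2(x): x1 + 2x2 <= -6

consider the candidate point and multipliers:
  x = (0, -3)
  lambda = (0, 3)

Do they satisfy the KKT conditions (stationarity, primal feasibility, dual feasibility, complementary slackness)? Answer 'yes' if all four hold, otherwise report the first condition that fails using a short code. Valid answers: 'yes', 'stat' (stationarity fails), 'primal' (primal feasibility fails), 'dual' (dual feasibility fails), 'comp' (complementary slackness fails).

Gradient of f: grad f(x) = Q x + c = (-3, -6)
Constraint values g_i(x) = a_i^T x - b_i:
  g_1((0, -3)) = 3
  g_2((0, -3)) = 0
Stationarity residual: grad f(x) + sum_i lambda_i a_i = (0, 0)
  -> stationarity OK
Primal feasibility (all g_i <= 0): FAILS
Dual feasibility (all lambda_i >= 0): OK
Complementary slackness (lambda_i * g_i(x) = 0 for all i): OK

Verdict: the first failing condition is primal_feasibility -> primal.

primal


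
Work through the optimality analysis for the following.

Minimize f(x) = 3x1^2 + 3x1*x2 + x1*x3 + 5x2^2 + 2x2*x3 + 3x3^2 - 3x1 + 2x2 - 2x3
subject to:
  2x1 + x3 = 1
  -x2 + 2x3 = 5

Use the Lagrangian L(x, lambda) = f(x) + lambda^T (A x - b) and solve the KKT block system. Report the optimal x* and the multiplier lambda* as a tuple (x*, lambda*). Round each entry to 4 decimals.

Form the Lagrangian:
  L(x, lambda) = (1/2) x^T Q x + c^T x + lambda^T (A x - b)
Stationarity (grad_x L = 0): Q x + c + A^T lambda = 0.
Primal feasibility: A x = b.

This gives the KKT block system:
  [ Q   A^T ] [ x     ]   [-c ]
  [ A    0  ] [ lambda ] = [ b ]

Solving the linear system:
  x*      = (-0.5, -1, 2)
  lambda* = (3.5, -5.5)
  f(x*)   = 9.75

x* = (-0.5, -1, 2), lambda* = (3.5, -5.5)


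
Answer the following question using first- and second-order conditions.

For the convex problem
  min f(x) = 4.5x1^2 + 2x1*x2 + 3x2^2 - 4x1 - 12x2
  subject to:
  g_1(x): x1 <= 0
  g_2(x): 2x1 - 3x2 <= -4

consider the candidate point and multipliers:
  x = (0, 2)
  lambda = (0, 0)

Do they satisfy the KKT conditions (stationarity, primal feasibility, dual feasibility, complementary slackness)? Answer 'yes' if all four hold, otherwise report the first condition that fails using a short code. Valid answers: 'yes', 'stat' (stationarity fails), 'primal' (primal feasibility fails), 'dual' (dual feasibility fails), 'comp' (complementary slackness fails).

Gradient of f: grad f(x) = Q x + c = (0, 0)
Constraint values g_i(x) = a_i^T x - b_i:
  g_1((0, 2)) = 0
  g_2((0, 2)) = -2
Stationarity residual: grad f(x) + sum_i lambda_i a_i = (0, 0)
  -> stationarity OK
Primal feasibility (all g_i <= 0): OK
Dual feasibility (all lambda_i >= 0): OK
Complementary slackness (lambda_i * g_i(x) = 0 for all i): OK

Verdict: yes, KKT holds.

yes


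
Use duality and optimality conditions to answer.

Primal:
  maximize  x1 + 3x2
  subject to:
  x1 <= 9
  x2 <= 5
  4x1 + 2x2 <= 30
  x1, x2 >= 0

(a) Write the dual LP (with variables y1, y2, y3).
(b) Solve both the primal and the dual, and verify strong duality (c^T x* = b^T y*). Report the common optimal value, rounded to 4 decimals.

The standard primal-dual pair for 'max c^T x s.t. A x <= b, x >= 0' is:
  Dual:  min b^T y  s.t.  A^T y >= c,  y >= 0.

So the dual LP is:
  minimize  9y1 + 5y2 + 30y3
  subject to:
    y1 + 4y3 >= 1
    y2 + 2y3 >= 3
    y1, y2, y3 >= 0

Solving the primal: x* = (5, 5).
  primal value c^T x* = 20.
Solving the dual: y* = (0, 2.5, 0.25).
  dual value b^T y* = 20.
Strong duality: c^T x* = b^T y*. Confirmed.

20


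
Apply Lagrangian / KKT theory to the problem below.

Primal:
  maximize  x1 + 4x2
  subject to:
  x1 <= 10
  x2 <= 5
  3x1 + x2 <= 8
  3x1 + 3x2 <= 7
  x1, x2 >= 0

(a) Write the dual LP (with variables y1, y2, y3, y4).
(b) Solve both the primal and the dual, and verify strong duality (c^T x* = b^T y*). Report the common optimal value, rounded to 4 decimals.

The standard primal-dual pair for 'max c^T x s.t. A x <= b, x >= 0' is:
  Dual:  min b^T y  s.t.  A^T y >= c,  y >= 0.

So the dual LP is:
  minimize  10y1 + 5y2 + 8y3 + 7y4
  subject to:
    y1 + 3y3 + 3y4 >= 1
    y2 + y3 + 3y4 >= 4
    y1, y2, y3, y4 >= 0

Solving the primal: x* = (0, 2.3333).
  primal value c^T x* = 9.3333.
Solving the dual: y* = (0, 0, 0, 1.3333).
  dual value b^T y* = 9.3333.
Strong duality: c^T x* = b^T y*. Confirmed.

9.3333


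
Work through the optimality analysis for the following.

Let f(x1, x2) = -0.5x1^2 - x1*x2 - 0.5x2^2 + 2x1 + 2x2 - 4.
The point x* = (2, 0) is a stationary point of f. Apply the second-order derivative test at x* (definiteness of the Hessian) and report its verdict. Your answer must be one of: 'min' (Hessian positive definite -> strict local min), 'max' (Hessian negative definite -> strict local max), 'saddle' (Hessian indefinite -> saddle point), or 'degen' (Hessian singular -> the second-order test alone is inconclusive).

Compute the Hessian H = grad^2 f:
  H = [[-1, -1], [-1, -1]]
Verify stationarity: grad f(x*) = H x* + g = (0, 0).
Eigenvalues of H: -2, 0.
H has a zero eigenvalue (singular; negative semidefinite but not definite), so H is neither positive definite, negative definite, nor indefinite. The second-order test alone is inconclusive -> degen.
(Indeed, f is constant along the null direction of H through x*, so x* is not a strict local extremum.)

degen


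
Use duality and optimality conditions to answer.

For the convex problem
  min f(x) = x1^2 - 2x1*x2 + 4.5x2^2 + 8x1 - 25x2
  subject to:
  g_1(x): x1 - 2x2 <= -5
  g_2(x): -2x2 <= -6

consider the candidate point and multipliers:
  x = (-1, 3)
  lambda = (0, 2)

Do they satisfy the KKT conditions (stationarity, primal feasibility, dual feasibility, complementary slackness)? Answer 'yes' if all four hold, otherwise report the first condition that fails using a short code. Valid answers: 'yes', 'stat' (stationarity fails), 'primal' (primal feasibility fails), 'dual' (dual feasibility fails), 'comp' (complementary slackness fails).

Gradient of f: grad f(x) = Q x + c = (0, 4)
Constraint values g_i(x) = a_i^T x - b_i:
  g_1((-1, 3)) = -2
  g_2((-1, 3)) = 0
Stationarity residual: grad f(x) + sum_i lambda_i a_i = (0, 0)
  -> stationarity OK
Primal feasibility (all g_i <= 0): OK
Dual feasibility (all lambda_i >= 0): OK
Complementary slackness (lambda_i * g_i(x) = 0 for all i): OK

Verdict: yes, KKT holds.

yes


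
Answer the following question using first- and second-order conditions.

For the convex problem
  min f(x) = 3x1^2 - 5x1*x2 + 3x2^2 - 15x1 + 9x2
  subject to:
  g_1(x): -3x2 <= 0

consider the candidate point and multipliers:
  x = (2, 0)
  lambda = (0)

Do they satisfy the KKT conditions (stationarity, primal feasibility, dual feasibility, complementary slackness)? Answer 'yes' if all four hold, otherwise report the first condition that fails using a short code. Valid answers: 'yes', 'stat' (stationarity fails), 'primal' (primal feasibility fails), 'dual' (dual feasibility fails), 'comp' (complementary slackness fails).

Gradient of f: grad f(x) = Q x + c = (-3, -1)
Constraint values g_i(x) = a_i^T x - b_i:
  g_1((2, 0)) = 0
Stationarity residual: grad f(x) + sum_i lambda_i a_i = (-3, -1)
  -> stationarity FAILS
Primal feasibility (all g_i <= 0): OK
Dual feasibility (all lambda_i >= 0): OK
Complementary slackness (lambda_i * g_i(x) = 0 for all i): OK

Verdict: the first failing condition is stationarity -> stat.

stat


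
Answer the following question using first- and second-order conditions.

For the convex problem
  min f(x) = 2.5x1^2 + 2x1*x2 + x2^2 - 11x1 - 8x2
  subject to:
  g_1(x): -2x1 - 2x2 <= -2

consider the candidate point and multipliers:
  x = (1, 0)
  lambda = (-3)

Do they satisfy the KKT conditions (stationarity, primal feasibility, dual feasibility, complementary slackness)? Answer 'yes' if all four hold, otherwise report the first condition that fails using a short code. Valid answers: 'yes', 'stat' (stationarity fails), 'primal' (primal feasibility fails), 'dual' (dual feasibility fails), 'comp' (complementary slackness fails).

Gradient of f: grad f(x) = Q x + c = (-6, -6)
Constraint values g_i(x) = a_i^T x - b_i:
  g_1((1, 0)) = 0
Stationarity residual: grad f(x) + sum_i lambda_i a_i = (0, 0)
  -> stationarity OK
Primal feasibility (all g_i <= 0): OK
Dual feasibility (all lambda_i >= 0): FAILS
Complementary slackness (lambda_i * g_i(x) = 0 for all i): OK

Verdict: the first failing condition is dual_feasibility -> dual.

dual


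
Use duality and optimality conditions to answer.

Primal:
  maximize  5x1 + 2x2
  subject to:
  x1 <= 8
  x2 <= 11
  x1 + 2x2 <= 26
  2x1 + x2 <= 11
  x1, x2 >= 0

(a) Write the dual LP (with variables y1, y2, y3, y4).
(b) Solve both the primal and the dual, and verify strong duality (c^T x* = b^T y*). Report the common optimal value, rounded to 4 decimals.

The standard primal-dual pair for 'max c^T x s.t. A x <= b, x >= 0' is:
  Dual:  min b^T y  s.t.  A^T y >= c,  y >= 0.

So the dual LP is:
  minimize  8y1 + 11y2 + 26y3 + 11y4
  subject to:
    y1 + y3 + 2y4 >= 5
    y2 + 2y3 + y4 >= 2
    y1, y2, y3, y4 >= 0

Solving the primal: x* = (5.5, 0).
  primal value c^T x* = 27.5.
Solving the dual: y* = (0, 0, 0, 2.5).
  dual value b^T y* = 27.5.
Strong duality: c^T x* = b^T y*. Confirmed.

27.5


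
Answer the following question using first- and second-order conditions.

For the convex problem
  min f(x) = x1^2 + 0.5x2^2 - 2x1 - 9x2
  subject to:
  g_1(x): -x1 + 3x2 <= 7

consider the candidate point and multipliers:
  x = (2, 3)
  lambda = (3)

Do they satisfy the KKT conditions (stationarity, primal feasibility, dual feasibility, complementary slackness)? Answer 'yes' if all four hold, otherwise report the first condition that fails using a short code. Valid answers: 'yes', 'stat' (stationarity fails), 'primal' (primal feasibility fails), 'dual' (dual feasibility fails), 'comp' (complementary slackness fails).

Gradient of f: grad f(x) = Q x + c = (2, -6)
Constraint values g_i(x) = a_i^T x - b_i:
  g_1((2, 3)) = 0
Stationarity residual: grad f(x) + sum_i lambda_i a_i = (-1, 3)
  -> stationarity FAILS
Primal feasibility (all g_i <= 0): OK
Dual feasibility (all lambda_i >= 0): OK
Complementary slackness (lambda_i * g_i(x) = 0 for all i): OK

Verdict: the first failing condition is stationarity -> stat.

stat


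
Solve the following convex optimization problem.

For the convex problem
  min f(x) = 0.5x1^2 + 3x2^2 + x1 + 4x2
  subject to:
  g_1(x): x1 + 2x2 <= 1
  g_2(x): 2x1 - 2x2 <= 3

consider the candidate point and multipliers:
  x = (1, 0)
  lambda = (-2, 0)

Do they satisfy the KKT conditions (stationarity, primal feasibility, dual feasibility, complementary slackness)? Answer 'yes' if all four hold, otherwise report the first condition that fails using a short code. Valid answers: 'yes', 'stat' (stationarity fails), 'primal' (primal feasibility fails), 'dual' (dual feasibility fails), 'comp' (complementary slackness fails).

Gradient of f: grad f(x) = Q x + c = (2, 4)
Constraint values g_i(x) = a_i^T x - b_i:
  g_1((1, 0)) = 0
  g_2((1, 0)) = -1
Stationarity residual: grad f(x) + sum_i lambda_i a_i = (0, 0)
  -> stationarity OK
Primal feasibility (all g_i <= 0): OK
Dual feasibility (all lambda_i >= 0): FAILS
Complementary slackness (lambda_i * g_i(x) = 0 for all i): OK

Verdict: the first failing condition is dual_feasibility -> dual.

dual


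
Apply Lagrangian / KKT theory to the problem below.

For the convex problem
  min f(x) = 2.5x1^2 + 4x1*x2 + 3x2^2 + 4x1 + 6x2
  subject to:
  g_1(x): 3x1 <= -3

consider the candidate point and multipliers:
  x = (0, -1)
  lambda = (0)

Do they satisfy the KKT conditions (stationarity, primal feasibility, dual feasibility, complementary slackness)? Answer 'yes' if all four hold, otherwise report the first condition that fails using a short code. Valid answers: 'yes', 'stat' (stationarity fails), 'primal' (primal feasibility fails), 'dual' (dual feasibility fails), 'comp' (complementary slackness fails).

Gradient of f: grad f(x) = Q x + c = (0, 0)
Constraint values g_i(x) = a_i^T x - b_i:
  g_1((0, -1)) = 3
Stationarity residual: grad f(x) + sum_i lambda_i a_i = (0, 0)
  -> stationarity OK
Primal feasibility (all g_i <= 0): FAILS
Dual feasibility (all lambda_i >= 0): OK
Complementary slackness (lambda_i * g_i(x) = 0 for all i): OK

Verdict: the first failing condition is primal_feasibility -> primal.

primal


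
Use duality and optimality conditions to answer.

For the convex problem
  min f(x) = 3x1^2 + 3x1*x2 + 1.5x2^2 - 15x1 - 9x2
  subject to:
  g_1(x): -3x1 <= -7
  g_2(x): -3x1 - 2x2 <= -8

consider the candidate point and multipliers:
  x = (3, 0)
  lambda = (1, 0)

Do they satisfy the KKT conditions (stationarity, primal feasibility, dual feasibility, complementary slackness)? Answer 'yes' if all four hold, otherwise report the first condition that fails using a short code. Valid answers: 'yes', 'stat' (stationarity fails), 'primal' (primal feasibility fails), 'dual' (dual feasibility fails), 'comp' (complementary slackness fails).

Gradient of f: grad f(x) = Q x + c = (3, 0)
Constraint values g_i(x) = a_i^T x - b_i:
  g_1((3, 0)) = -2
  g_2((3, 0)) = -1
Stationarity residual: grad f(x) + sum_i lambda_i a_i = (0, 0)
  -> stationarity OK
Primal feasibility (all g_i <= 0): OK
Dual feasibility (all lambda_i >= 0): OK
Complementary slackness (lambda_i * g_i(x) = 0 for all i): FAILS

Verdict: the first failing condition is complementary_slackness -> comp.

comp


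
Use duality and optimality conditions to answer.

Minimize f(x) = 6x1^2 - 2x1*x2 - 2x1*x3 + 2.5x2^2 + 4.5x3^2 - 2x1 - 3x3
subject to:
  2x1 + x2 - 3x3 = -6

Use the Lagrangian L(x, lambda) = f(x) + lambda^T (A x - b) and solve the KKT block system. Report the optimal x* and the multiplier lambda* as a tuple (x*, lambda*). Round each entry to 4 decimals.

Form the Lagrangian:
  L(x, lambda) = (1/2) x^T Q x + c^T x + lambda^T (A x - b)
Stationarity (grad_x L = 0): Q x + c + A^T lambda = 0.
Primal feasibility: A x = b.

This gives the KKT block system:
  [ Q   A^T ] [ x     ]   [-c ]
  [ A    0  ] [ lambda ] = [ b ]

Solving the linear system:
  x*      = (-0.3436, -0.8715, 1.4804)
  lambda* = (3.6704)
  f(x*)   = 9.1341

x* = (-0.3436, -0.8715, 1.4804), lambda* = (3.6704)


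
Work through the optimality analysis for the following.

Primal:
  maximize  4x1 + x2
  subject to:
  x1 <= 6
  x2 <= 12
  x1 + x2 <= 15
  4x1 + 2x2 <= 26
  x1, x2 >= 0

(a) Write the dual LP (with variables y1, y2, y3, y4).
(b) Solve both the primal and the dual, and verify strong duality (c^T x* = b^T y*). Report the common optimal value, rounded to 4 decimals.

The standard primal-dual pair for 'max c^T x s.t. A x <= b, x >= 0' is:
  Dual:  min b^T y  s.t.  A^T y >= c,  y >= 0.

So the dual LP is:
  minimize  6y1 + 12y2 + 15y3 + 26y4
  subject to:
    y1 + y3 + 4y4 >= 4
    y2 + y3 + 2y4 >= 1
    y1, y2, y3, y4 >= 0

Solving the primal: x* = (6, 1).
  primal value c^T x* = 25.
Solving the dual: y* = (2, 0, 0, 0.5).
  dual value b^T y* = 25.
Strong duality: c^T x* = b^T y*. Confirmed.

25


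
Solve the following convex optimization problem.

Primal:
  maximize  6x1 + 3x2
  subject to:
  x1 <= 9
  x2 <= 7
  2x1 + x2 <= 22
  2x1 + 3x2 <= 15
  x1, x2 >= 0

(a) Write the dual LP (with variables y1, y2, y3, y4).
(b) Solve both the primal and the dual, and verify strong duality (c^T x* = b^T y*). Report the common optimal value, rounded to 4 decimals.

The standard primal-dual pair for 'max c^T x s.t. A x <= b, x >= 0' is:
  Dual:  min b^T y  s.t.  A^T y >= c,  y >= 0.

So the dual LP is:
  minimize  9y1 + 7y2 + 22y3 + 15y4
  subject to:
    y1 + 2y3 + 2y4 >= 6
    y2 + y3 + 3y4 >= 3
    y1, y2, y3, y4 >= 0

Solving the primal: x* = (7.5, 0).
  primal value c^T x* = 45.
Solving the dual: y* = (0, 0, 0, 3).
  dual value b^T y* = 45.
Strong duality: c^T x* = b^T y*. Confirmed.

45


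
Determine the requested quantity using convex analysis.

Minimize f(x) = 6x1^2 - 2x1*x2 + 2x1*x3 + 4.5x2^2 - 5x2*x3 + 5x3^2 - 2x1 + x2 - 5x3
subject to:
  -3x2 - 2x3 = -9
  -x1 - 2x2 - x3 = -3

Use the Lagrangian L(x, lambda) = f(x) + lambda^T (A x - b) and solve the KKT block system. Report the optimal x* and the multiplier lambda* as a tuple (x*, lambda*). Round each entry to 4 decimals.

Form the Lagrangian:
  L(x, lambda) = (1/2) x^T Q x + c^T x + lambda^T (A x - b)
Stationarity (grad_x L = 0): Q x + c + A^T lambda = 0.
Primal feasibility: A x = b.

This gives the KKT block system:
  [ Q   A^T ] [ x     ]   [-c ]
  [ A    0  ] [ lambda ] = [ b ]

Solving the linear system:
  x*      = (-2.1284, 1.2569, 2.6147)
  lambda* = (17.7156, -24.8257)
  f(x*)   = 38.7018

x* = (-2.1284, 1.2569, 2.6147), lambda* = (17.7156, -24.8257)


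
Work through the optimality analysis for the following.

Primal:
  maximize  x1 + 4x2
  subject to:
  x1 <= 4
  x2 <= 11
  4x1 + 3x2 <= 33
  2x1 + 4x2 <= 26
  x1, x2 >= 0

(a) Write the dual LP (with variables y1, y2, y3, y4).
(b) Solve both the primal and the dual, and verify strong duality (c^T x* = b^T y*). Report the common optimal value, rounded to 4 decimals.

The standard primal-dual pair for 'max c^T x s.t. A x <= b, x >= 0' is:
  Dual:  min b^T y  s.t.  A^T y >= c,  y >= 0.

So the dual LP is:
  minimize  4y1 + 11y2 + 33y3 + 26y4
  subject to:
    y1 + 4y3 + 2y4 >= 1
    y2 + 3y3 + 4y4 >= 4
    y1, y2, y3, y4 >= 0

Solving the primal: x* = (0, 6.5).
  primal value c^T x* = 26.
Solving the dual: y* = (0, 0, 0, 1).
  dual value b^T y* = 26.
Strong duality: c^T x* = b^T y*. Confirmed.

26


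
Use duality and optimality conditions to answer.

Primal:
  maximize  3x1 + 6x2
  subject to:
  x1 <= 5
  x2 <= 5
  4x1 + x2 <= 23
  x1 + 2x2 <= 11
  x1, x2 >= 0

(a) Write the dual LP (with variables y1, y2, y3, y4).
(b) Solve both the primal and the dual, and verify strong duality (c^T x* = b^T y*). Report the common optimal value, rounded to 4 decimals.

The standard primal-dual pair for 'max c^T x s.t. A x <= b, x >= 0' is:
  Dual:  min b^T y  s.t.  A^T y >= c,  y >= 0.

So the dual LP is:
  minimize  5y1 + 5y2 + 23y3 + 11y4
  subject to:
    y1 + 4y3 + y4 >= 3
    y2 + y3 + 2y4 >= 6
    y1, y2, y3, y4 >= 0

Solving the primal: x* = (5, 3).
  primal value c^T x* = 33.
Solving the dual: y* = (0, 0, 0, 3).
  dual value b^T y* = 33.
Strong duality: c^T x* = b^T y*. Confirmed.

33


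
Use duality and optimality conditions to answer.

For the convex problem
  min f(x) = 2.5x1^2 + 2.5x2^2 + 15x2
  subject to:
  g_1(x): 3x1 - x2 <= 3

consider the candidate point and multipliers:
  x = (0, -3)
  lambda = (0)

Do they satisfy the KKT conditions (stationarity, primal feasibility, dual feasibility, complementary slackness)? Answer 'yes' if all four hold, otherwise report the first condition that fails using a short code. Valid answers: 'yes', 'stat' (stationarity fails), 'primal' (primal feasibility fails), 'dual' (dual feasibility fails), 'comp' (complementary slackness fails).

Gradient of f: grad f(x) = Q x + c = (0, 0)
Constraint values g_i(x) = a_i^T x - b_i:
  g_1((0, -3)) = 0
Stationarity residual: grad f(x) + sum_i lambda_i a_i = (0, 0)
  -> stationarity OK
Primal feasibility (all g_i <= 0): OK
Dual feasibility (all lambda_i >= 0): OK
Complementary slackness (lambda_i * g_i(x) = 0 for all i): OK

Verdict: yes, KKT holds.

yes


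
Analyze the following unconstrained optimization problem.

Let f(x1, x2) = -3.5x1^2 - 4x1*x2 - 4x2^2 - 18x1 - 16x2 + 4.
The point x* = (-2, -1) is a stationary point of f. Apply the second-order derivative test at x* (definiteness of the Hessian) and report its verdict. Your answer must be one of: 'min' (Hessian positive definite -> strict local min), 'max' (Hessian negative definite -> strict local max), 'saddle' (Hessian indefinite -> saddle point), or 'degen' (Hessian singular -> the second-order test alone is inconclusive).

Compute the Hessian H = grad^2 f:
  H = [[-7, -4], [-4, -8]]
Verify stationarity: grad f(x*) = H x* + g = (0, 0).
Eigenvalues of H: -11.5311, -3.4689.
Both eigenvalues < 0, so H is negative definite -> x* is a strict local max.

max


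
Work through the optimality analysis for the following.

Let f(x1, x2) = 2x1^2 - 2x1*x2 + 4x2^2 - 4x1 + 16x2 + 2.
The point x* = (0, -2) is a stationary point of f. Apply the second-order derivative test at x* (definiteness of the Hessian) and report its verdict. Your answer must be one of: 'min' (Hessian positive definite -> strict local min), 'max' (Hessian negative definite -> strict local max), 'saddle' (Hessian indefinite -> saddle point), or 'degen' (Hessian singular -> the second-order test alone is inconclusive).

Compute the Hessian H = grad^2 f:
  H = [[4, -2], [-2, 8]]
Verify stationarity: grad f(x*) = H x* + g = (0, 0).
Eigenvalues of H: 3.1716, 8.8284.
Both eigenvalues > 0, so H is positive definite -> x* is a strict local min.

min


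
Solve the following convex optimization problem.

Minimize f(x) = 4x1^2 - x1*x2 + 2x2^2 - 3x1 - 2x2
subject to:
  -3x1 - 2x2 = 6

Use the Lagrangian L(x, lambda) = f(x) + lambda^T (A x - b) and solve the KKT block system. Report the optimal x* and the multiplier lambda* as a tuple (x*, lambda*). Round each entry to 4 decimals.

Form the Lagrangian:
  L(x, lambda) = (1/2) x^T Q x + c^T x + lambda^T (A x - b)
Stationarity (grad_x L = 0): Q x + c + A^T lambda = 0.
Primal feasibility: A x = b.

This gives the KKT block system:
  [ Q   A^T ] [ x     ]   [-c ]
  [ A    0  ] [ lambda ] = [ b ]

Solving the linear system:
  x*      = (-1.05, -1.425)
  lambda* = (-3.325)
  f(x*)   = 12.975

x* = (-1.05, -1.425), lambda* = (-3.325)


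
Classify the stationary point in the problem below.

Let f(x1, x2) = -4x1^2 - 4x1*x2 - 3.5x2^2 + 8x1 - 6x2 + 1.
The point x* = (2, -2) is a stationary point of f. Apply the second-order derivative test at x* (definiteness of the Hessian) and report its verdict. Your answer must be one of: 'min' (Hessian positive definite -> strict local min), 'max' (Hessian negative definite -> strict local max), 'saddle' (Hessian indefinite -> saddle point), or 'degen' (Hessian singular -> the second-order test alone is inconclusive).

Compute the Hessian H = grad^2 f:
  H = [[-8, -4], [-4, -7]]
Verify stationarity: grad f(x*) = H x* + g = (0, 0).
Eigenvalues of H: -11.5311, -3.4689.
Both eigenvalues < 0, so H is negative definite -> x* is a strict local max.

max


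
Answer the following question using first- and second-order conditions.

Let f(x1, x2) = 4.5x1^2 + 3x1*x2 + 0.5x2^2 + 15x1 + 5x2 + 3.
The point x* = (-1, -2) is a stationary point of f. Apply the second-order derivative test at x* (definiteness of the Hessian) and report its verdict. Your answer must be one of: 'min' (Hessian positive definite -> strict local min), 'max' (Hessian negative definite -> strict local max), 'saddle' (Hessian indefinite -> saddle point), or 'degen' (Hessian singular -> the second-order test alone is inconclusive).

Compute the Hessian H = grad^2 f:
  H = [[9, 3], [3, 1]]
Verify stationarity: grad f(x*) = H x* + g = (0, 0).
Eigenvalues of H: 0, 10.
H has a zero eigenvalue (singular; positive semidefinite but not definite), so H is neither positive definite, negative definite, nor indefinite. The second-order test alone is inconclusive -> degen.
(Indeed, f is constant along the null direction of H through x*, so x* is not a strict local extremum.)

degen


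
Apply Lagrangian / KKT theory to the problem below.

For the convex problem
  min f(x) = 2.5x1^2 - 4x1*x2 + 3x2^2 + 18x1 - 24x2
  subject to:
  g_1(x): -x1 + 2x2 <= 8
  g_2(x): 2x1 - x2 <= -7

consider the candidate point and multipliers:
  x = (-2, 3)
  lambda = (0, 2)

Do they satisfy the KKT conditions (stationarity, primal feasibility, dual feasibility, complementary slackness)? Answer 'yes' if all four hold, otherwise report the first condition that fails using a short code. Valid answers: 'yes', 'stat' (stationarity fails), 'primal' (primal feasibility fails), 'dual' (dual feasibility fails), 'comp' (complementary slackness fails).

Gradient of f: grad f(x) = Q x + c = (-4, 2)
Constraint values g_i(x) = a_i^T x - b_i:
  g_1((-2, 3)) = 0
  g_2((-2, 3)) = 0
Stationarity residual: grad f(x) + sum_i lambda_i a_i = (0, 0)
  -> stationarity OK
Primal feasibility (all g_i <= 0): OK
Dual feasibility (all lambda_i >= 0): OK
Complementary slackness (lambda_i * g_i(x) = 0 for all i): OK

Verdict: yes, KKT holds.

yes


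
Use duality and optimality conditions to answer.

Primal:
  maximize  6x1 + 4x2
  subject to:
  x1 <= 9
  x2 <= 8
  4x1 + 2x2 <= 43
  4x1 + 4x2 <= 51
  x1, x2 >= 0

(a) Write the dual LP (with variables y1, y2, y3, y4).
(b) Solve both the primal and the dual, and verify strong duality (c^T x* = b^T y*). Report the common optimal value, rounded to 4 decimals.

The standard primal-dual pair for 'max c^T x s.t. A x <= b, x >= 0' is:
  Dual:  min b^T y  s.t.  A^T y >= c,  y >= 0.

So the dual LP is:
  minimize  9y1 + 8y2 + 43y3 + 51y4
  subject to:
    y1 + 4y3 + 4y4 >= 6
    y2 + 2y3 + 4y4 >= 4
    y1, y2, y3, y4 >= 0

Solving the primal: x* = (8.75, 4).
  primal value c^T x* = 68.5.
Solving the dual: y* = (0, 0, 1, 0.5).
  dual value b^T y* = 68.5.
Strong duality: c^T x* = b^T y*. Confirmed.

68.5


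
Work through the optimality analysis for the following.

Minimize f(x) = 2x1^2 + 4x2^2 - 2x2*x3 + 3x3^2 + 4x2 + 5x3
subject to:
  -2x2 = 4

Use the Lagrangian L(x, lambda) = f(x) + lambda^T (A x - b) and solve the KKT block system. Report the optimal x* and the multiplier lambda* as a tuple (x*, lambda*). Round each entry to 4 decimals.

Form the Lagrangian:
  L(x, lambda) = (1/2) x^T Q x + c^T x + lambda^T (A x - b)
Stationarity (grad_x L = 0): Q x + c + A^T lambda = 0.
Primal feasibility: A x = b.

This gives the KKT block system:
  [ Q   A^T ] [ x     ]   [-c ]
  [ A    0  ] [ lambda ] = [ b ]

Solving the linear system:
  x*      = (0, -2, -1.5)
  lambda* = (-4.5)
  f(x*)   = 1.25

x* = (0, -2, -1.5), lambda* = (-4.5)


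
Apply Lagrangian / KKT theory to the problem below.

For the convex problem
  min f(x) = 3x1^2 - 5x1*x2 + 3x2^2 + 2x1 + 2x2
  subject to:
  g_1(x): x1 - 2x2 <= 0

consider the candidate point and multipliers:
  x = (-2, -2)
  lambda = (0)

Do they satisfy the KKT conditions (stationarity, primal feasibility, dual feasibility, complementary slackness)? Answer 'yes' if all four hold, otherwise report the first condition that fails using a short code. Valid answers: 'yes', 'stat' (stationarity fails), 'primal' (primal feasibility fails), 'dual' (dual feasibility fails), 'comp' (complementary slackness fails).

Gradient of f: grad f(x) = Q x + c = (0, 0)
Constraint values g_i(x) = a_i^T x - b_i:
  g_1((-2, -2)) = 2
Stationarity residual: grad f(x) + sum_i lambda_i a_i = (0, 0)
  -> stationarity OK
Primal feasibility (all g_i <= 0): FAILS
Dual feasibility (all lambda_i >= 0): OK
Complementary slackness (lambda_i * g_i(x) = 0 for all i): OK

Verdict: the first failing condition is primal_feasibility -> primal.

primal


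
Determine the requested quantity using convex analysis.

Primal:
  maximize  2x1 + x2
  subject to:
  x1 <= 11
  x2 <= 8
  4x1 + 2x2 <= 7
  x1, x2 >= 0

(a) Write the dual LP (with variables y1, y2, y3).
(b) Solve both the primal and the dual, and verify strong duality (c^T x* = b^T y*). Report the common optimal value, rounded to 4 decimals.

The standard primal-dual pair for 'max c^T x s.t. A x <= b, x >= 0' is:
  Dual:  min b^T y  s.t.  A^T y >= c,  y >= 0.

So the dual LP is:
  minimize  11y1 + 8y2 + 7y3
  subject to:
    y1 + 4y3 >= 2
    y2 + 2y3 >= 1
    y1, y2, y3 >= 0

Solving the primal: x* = (1.75, 0).
  primal value c^T x* = 3.5.
Solving the dual: y* = (0, 0, 0.5).
  dual value b^T y* = 3.5.
Strong duality: c^T x* = b^T y*. Confirmed.

3.5


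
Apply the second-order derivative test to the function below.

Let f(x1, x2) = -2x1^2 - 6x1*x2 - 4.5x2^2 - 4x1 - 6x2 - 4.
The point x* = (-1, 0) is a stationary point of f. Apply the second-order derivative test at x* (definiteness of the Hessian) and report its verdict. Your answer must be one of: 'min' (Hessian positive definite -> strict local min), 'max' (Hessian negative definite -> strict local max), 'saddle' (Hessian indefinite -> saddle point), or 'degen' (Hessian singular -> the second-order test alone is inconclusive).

Compute the Hessian H = grad^2 f:
  H = [[-4, -6], [-6, -9]]
Verify stationarity: grad f(x*) = H x* + g = (0, 0).
Eigenvalues of H: -13, 0.
H has a zero eigenvalue (singular; negative semidefinite but not definite), so H is neither positive definite, negative definite, nor indefinite. The second-order test alone is inconclusive -> degen.
(Indeed, f is constant along the null direction of H through x*, so x* is not a strict local extremum.)

degen


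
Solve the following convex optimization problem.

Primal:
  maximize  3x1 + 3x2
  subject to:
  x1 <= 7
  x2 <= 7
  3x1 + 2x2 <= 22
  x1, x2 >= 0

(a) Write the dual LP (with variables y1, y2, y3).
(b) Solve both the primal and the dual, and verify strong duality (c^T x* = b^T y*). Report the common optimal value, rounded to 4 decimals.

The standard primal-dual pair for 'max c^T x s.t. A x <= b, x >= 0' is:
  Dual:  min b^T y  s.t.  A^T y >= c,  y >= 0.

So the dual LP is:
  minimize  7y1 + 7y2 + 22y3
  subject to:
    y1 + 3y3 >= 3
    y2 + 2y3 >= 3
    y1, y2, y3 >= 0

Solving the primal: x* = (2.6667, 7).
  primal value c^T x* = 29.
Solving the dual: y* = (0, 1, 1).
  dual value b^T y* = 29.
Strong duality: c^T x* = b^T y*. Confirmed.

29


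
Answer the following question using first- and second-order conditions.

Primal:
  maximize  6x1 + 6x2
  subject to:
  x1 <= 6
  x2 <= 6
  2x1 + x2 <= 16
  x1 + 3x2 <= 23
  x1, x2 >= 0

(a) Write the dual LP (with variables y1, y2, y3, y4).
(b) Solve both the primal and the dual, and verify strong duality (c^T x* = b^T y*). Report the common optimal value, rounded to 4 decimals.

The standard primal-dual pair for 'max c^T x s.t. A x <= b, x >= 0' is:
  Dual:  min b^T y  s.t.  A^T y >= c,  y >= 0.

So the dual LP is:
  minimize  6y1 + 6y2 + 16y3 + 23y4
  subject to:
    y1 + 2y3 + y4 >= 6
    y2 + y3 + 3y4 >= 6
    y1, y2, y3, y4 >= 0

Solving the primal: x* = (5, 6).
  primal value c^T x* = 66.
Solving the dual: y* = (0, 3, 3, 0).
  dual value b^T y* = 66.
Strong duality: c^T x* = b^T y*. Confirmed.

66


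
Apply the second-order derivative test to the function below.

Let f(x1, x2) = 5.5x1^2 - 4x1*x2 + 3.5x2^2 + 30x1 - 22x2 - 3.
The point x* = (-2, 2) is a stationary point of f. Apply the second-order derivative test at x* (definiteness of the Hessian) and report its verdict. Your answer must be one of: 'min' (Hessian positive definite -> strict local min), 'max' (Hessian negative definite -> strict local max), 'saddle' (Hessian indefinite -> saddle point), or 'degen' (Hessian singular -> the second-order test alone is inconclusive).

Compute the Hessian H = grad^2 f:
  H = [[11, -4], [-4, 7]]
Verify stationarity: grad f(x*) = H x* + g = (0, 0).
Eigenvalues of H: 4.5279, 13.4721.
Both eigenvalues > 0, so H is positive definite -> x* is a strict local min.

min


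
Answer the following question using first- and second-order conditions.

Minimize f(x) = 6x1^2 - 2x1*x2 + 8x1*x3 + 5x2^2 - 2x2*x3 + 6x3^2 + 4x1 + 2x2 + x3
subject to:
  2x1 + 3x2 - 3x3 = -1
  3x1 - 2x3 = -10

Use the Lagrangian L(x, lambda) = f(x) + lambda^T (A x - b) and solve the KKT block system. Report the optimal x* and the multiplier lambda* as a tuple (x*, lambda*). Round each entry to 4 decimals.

Form the Lagrangian:
  L(x, lambda) = (1/2) x^T Q x + c^T x + lambda^T (A x - b)
Stationarity (grad_x L = 0): Q x + c + A^T lambda = 0.
Primal feasibility: A x = b.

This gives the KKT block system:
  [ Q   A^T ] [ x     ]   [-c ]
  [ A    0  ] [ lambda ] = [ b ]

Solving the linear system:
  x*      = (-2.3436, 2.7137, 1.4847)
  lambda* = (-10.2849, 12.7475)
  f(x*)   = 57.3641

x* = (-2.3436, 2.7137, 1.4847), lambda* = (-10.2849, 12.7475)


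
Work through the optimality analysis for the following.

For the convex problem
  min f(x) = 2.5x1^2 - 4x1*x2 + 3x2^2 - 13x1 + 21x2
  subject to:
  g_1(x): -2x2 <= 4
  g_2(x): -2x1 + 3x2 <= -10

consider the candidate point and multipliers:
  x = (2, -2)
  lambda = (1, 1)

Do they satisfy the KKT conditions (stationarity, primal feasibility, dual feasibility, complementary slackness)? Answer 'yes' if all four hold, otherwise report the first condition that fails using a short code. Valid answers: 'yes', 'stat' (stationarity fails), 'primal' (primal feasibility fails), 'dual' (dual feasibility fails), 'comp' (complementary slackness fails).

Gradient of f: grad f(x) = Q x + c = (5, 1)
Constraint values g_i(x) = a_i^T x - b_i:
  g_1((2, -2)) = 0
  g_2((2, -2)) = 0
Stationarity residual: grad f(x) + sum_i lambda_i a_i = (3, 2)
  -> stationarity FAILS
Primal feasibility (all g_i <= 0): OK
Dual feasibility (all lambda_i >= 0): OK
Complementary slackness (lambda_i * g_i(x) = 0 for all i): OK

Verdict: the first failing condition is stationarity -> stat.

stat


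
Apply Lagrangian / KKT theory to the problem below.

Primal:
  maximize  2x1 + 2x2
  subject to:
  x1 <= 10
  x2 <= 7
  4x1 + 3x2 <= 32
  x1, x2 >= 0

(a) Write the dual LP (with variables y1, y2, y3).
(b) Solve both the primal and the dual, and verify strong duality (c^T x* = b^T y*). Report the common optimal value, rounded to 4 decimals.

The standard primal-dual pair for 'max c^T x s.t. A x <= b, x >= 0' is:
  Dual:  min b^T y  s.t.  A^T y >= c,  y >= 0.

So the dual LP is:
  minimize  10y1 + 7y2 + 32y3
  subject to:
    y1 + 4y3 >= 2
    y2 + 3y3 >= 2
    y1, y2, y3 >= 0

Solving the primal: x* = (2.75, 7).
  primal value c^T x* = 19.5.
Solving the dual: y* = (0, 0.5, 0.5).
  dual value b^T y* = 19.5.
Strong duality: c^T x* = b^T y*. Confirmed.

19.5


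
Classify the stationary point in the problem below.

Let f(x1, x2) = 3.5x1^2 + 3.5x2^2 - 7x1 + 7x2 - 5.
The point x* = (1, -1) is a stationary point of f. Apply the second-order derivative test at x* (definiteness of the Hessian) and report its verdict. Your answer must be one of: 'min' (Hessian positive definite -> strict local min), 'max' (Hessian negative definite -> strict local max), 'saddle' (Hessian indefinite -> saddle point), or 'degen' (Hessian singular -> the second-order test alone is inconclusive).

Compute the Hessian H = grad^2 f:
  H = [[7, 0], [0, 7]]
Verify stationarity: grad f(x*) = H x* + g = (0, 0).
Eigenvalues of H: 7, 7.
Both eigenvalues > 0, so H is positive definite -> x* is a strict local min.

min


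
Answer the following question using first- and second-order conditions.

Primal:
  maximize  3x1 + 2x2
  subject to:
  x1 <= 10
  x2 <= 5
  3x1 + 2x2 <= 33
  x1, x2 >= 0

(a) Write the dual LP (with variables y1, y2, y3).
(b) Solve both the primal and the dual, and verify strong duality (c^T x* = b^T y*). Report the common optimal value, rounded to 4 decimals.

The standard primal-dual pair for 'max c^T x s.t. A x <= b, x >= 0' is:
  Dual:  min b^T y  s.t.  A^T y >= c,  y >= 0.

So the dual LP is:
  minimize  10y1 + 5y2 + 33y3
  subject to:
    y1 + 3y3 >= 3
    y2 + 2y3 >= 2
    y1, y2, y3 >= 0

Solving the primal: x* = (7.6667, 5).
  primal value c^T x* = 33.
Solving the dual: y* = (0, 0, 1).
  dual value b^T y* = 33.
Strong duality: c^T x* = b^T y*. Confirmed.

33


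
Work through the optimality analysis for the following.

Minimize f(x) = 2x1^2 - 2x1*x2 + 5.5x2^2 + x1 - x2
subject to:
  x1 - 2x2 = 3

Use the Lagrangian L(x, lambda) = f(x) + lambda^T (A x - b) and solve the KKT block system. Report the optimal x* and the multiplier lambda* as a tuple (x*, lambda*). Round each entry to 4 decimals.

Form the Lagrangian:
  L(x, lambda) = (1/2) x^T Q x + c^T x + lambda^T (A x - b)
Stationarity (grad_x L = 0): Q x + c + A^T lambda = 0.
Primal feasibility: A x = b.

This gives the KKT block system:
  [ Q   A^T ] [ x     ]   [-c ]
  [ A    0  ] [ lambda ] = [ b ]

Solving the linear system:
  x*      = (1, -1)
  lambda* = (-7)
  f(x*)   = 11.5

x* = (1, -1), lambda* = (-7)
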